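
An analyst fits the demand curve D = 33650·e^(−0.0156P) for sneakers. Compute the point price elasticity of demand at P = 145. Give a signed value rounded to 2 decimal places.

-2.26

dD/dP = −0.0156·D = -54.6683. At P = 145, D = 3504.38.
Ed = (dD/dP)·(P/D) = (-54.6683) × (145/3504.38) = -2.262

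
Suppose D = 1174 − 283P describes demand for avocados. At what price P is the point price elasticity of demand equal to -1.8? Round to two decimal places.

Ed = −283P/(1174 − 283P). Set this equal to -1.8:
283P = 1.8·(1174 − 283P) ⇒ 283P(1 + 1.8) = 1.8·1174
P = 1.8·1174 / (283·2.8) = 2.6668…

2.67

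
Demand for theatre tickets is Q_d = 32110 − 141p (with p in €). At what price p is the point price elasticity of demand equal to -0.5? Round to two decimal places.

Ed = −141p/(32110 − 141p). Set this equal to -0.5:
141p = 0.5·(32110 − 141p) ⇒ 141p(1 + 0.5) = 0.5·32110
p = 0.5·32110 / (141·1.5) = 75.9101…

75.91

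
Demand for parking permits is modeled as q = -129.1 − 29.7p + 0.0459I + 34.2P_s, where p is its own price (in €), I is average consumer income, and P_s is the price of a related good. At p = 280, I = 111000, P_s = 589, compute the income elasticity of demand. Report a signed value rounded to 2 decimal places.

0.30

At the given values, q = -129.1 − 29.7(280) + 0.0459(111000) + 34.2(589) = 16793.6.
∂q/∂I = 0.0459.
E = (0.0459) × (111000/16793.6) = 0.3033…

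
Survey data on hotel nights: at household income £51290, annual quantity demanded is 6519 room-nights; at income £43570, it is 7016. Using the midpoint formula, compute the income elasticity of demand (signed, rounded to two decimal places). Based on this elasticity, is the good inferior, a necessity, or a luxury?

%ΔQ = (7016 − 6519)/[( 6519 + 7016)/2] = 497/6767.5 = 0.073439…
%ΔIncome = (43570 − 51290)/[( 51290 + 43570)/2] = -7720/47430 = -0.162766…
E_income = (497/6767.5) / (-7720/47430) = -0.4511…
E_income < 0 ⇒ inferior good.

-0.45; inferior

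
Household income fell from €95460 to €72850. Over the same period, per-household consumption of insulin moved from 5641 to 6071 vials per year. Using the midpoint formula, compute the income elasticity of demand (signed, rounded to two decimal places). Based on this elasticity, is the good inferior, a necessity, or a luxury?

%ΔQ = (6071 − 5641)/[( 5641 + 6071)/2] = 430/5856 = 0.073428…
%ΔIncome = (72850 − 95460)/[( 95460 + 72850)/2] = -22610/84155 = -0.268670…
E_income = (430/5856) / (-22610/84155) = -0.2733…
E_income < 0 ⇒ inferior good.

-0.27; inferior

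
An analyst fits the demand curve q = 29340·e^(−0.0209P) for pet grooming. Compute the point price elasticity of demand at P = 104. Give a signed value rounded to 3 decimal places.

-2.174

dq/dP = −0.0209·q = -69.7628. At P = 104, q = 3337.93.
Ed = (dq/dP)·(P/q) = (-69.7628) × (104/3337.93) = -2.1736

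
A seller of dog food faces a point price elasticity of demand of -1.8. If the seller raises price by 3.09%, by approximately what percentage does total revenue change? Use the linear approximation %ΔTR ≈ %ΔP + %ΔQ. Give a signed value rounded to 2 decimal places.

%ΔQ ≈ Ed × %ΔP = (-1.8) × (+3.09%) = -5.5620%
%ΔTR ≈ %ΔP + %ΔQ = (+3.09%) + (-5.5620%) = -2.4720%

-2.47%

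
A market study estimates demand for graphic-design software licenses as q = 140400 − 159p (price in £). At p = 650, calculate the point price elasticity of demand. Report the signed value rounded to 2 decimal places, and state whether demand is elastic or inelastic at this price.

-2.79; elastic

dq/dp = −159. At p = 650, q = 140400 − 159(650) = 37050.
Ed = (dq/dp)·(p/q) = −159 × (650/37050) = -2.7894…
|Ed| = 2.79 > 1, so demand is elastic.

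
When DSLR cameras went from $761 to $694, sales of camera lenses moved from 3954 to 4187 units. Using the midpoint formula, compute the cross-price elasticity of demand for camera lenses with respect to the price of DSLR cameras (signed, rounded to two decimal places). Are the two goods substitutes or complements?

%ΔQ_{camera lenses} = (4187 − 3954)/avg = 233/4070.5 = 0.057241…
%ΔP_{DSLR cameras} = (694 − 761)/avg = -67/727.5 = -0.092096…
E_cross = (233/4070.5) / (-67/727.5) = -0.6215…
E_cross < 0 ⇒ the goods are complements.

-0.62; complements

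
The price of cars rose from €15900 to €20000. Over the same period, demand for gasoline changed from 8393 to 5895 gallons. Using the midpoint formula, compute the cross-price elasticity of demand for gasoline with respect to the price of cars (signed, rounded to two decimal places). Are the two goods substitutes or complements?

-1.53; complements

%ΔQ_{gasoline} = (5895 − 8393)/avg = -2498/7144 = -0.349664…
%ΔP_{cars} = (20000 − 15900)/avg = 4100/17950 = 0.228412…
E_cross = (-2498/7144) / (4100/17950) = -1.5308…
E_cross < 0 ⇒ the goods are complements.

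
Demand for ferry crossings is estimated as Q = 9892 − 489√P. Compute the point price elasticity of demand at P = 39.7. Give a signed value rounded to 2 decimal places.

dQ/dP = −489/(2√P) = -38.8046. At P = 39.7, Q = 6810.91.
Ed = (dQ/dP)·(P/Q) = (-38.8046) × (39.7/6810.91) = -0.2261…

-0.23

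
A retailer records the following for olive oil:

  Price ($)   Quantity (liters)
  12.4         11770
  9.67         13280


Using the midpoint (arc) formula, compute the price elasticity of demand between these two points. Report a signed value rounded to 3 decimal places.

%ΔQ = (13280 − 11770) / [(11770 + 13280)/2] = 1510/12525 = 0.120558…
%ΔP = (9.67 − 12.4) / [(12.4 + 9.67)/2] = -2.73/11.035 = -0.247394…
Arc Ed = %ΔQ / %ΔP = (1510/12525) / (-2.73/11.035) = -0.48731…

-0.487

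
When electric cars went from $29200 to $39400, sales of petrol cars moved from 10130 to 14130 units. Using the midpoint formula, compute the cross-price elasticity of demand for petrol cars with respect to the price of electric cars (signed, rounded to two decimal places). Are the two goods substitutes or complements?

1.11; substitutes

%ΔQ_{petrol cars} = (14130 − 10130)/avg = 4000/12130 = 0.329760…
%ΔP_{electric cars} = (39400 − 29200)/avg = 10200/34300 = 0.297376…
E_cross = (4000/12130) / (10200/34300) = 1.1089…
E_cross > 0 ⇒ the goods are substitutes.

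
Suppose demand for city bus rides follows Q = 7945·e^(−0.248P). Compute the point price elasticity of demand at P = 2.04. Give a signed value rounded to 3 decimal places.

-0.506

dQ/dP = −0.248·Q = -1188.03. At P = 2.04, Q = 4790.44.
Ed = (dQ/dP)·(P/Q) = (-1188.03) × (2.04/4790.44) = -0.50592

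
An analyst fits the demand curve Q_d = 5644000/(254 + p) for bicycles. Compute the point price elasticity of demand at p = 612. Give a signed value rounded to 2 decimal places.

-0.71

dQ_d/dp = −5644000/(254 + p)² = -7.52577. At p = 612, Q_d = 6517.32.
Ed = (dQ_d/dp)·(p/Q_d) = (-7.52577) × (612/6517.32) = -0.7066…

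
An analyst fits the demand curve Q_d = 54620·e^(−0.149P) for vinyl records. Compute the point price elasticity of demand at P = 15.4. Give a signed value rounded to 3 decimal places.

-2.295

dQ_d/dP = −0.149·Q_d = -820.363. At P = 15.4, Q_d = 5505.79.
Ed = (dQ_d/dP)·(P/Q_d) = (-820.363) × (15.4/5505.79) = -2.2946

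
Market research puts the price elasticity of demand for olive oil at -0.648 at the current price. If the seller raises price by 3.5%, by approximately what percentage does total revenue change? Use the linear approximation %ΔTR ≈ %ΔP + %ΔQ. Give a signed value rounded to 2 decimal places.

%ΔQ ≈ Ed × %ΔP = (-0.648) × (+3.5%) = -2.2680%
%ΔTR ≈ %ΔP + %ΔQ = (+3.5%) + (-2.2680%) = +1.2320%

+1.23%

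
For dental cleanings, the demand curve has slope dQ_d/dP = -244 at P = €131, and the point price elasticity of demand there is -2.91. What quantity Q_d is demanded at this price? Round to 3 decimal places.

10984.192

Ed = (dQ_d/dP)·(P/Q_d) ⇒ Q_d = (dQ_d/dP)·P/Ed = (-244)·131/(-2.91) = 10984.19243…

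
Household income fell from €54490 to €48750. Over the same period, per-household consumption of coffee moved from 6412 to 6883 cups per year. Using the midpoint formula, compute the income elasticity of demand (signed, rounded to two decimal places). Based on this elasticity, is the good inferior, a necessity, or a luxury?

-0.64; inferior

%ΔQ = (6883 − 6412)/[( 6412 + 6883)/2] = 471/6647.5 = 0.070853…
%ΔIncome = (48750 − 54490)/[( 54490 + 48750)/2] = -5740/51620 = -0.111197…
E_income = (471/6647.5) / (-5740/51620) = -0.6371…
E_income < 0 ⇒ inferior good.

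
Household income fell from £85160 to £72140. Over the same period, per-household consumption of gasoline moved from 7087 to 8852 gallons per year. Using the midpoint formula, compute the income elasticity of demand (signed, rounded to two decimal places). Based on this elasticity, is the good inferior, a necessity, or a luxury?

-1.34; inferior

%ΔQ = (8852 − 7087)/[( 7087 + 8852)/2] = 1765/7969.5 = 0.221469…
%ΔIncome = (72140 − 85160)/[( 85160 + 72140)/2] = -13020/78650 = -0.165543…
E_income = (1765/7969.5) / (-13020/78650) = -1.3378…
E_income < 0 ⇒ inferior good.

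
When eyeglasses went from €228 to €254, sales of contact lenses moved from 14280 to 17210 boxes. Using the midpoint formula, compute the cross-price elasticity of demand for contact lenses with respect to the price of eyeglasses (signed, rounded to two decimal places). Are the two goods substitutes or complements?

1.72; substitutes

%ΔQ_{contact lenses} = (17210 − 14280)/avg = 2930/15745 = 0.186090…
%ΔP_{eyeglasses} = (254 − 228)/avg = 26/241 = 0.107883…
E_cross = (2930/15745) / (26/241) = 1.7249…
E_cross > 0 ⇒ the goods are substitutes.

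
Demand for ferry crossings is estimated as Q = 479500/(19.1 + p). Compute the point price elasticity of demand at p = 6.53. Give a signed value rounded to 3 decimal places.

-0.255

dQ/dp = −479500/(19.1 + p)² = -729.947. At p = 6.53, Q = 18708.5.
Ed = (dQ/dp)·(p/Q) = (-729.947) × (6.53/18708.5) = -0.25477…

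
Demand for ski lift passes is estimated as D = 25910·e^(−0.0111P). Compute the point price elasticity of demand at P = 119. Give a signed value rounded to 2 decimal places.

dD/dP = −0.0111·D = -76.7593. At P = 119, D = 6915.25.
Ed = (dD/dP)·(P/D) = (-76.7593) × (119/6915.25) = -1.3209

-1.32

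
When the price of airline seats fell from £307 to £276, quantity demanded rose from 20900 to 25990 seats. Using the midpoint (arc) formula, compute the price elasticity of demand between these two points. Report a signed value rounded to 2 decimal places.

-2.04

%ΔQ = (25990 − 20900) / [(20900 + 25990)/2] = 5090/23445 = 0.217103…
%ΔP = (276 − 307) / [(307 + 276)/2] = -31/291.5 = -0.106346…
Arc Ed = %ΔQ / %ΔP = (5090/23445) / (-31/291.5) = -2.0414…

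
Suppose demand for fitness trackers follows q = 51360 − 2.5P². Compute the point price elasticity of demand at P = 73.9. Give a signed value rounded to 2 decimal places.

-0.72

dq/dP = −2·2.5·P = -369.5. At P = 73.9, q = 37706.975.
Ed = (dq/dP)·(P/q) = (-369.5) × (73.9/37706.975) = -0.7241…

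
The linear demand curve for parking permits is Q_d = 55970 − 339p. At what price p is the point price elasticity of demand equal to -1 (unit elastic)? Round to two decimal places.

Ed = −339p/(55970 − 339p). Set this equal to -1:
339p = 1·(55970 − 339p) ⇒ 339p(1 + 1) = 1·55970
p = 1·55970 / (339·2) = 82.5516…

82.55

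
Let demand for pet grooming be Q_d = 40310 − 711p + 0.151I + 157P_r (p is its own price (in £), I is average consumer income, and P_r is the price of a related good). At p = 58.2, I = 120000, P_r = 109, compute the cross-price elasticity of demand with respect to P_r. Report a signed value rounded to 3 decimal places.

0.501

At the given values, Q_d = 40310 − 711(58.2) + 0.151(120000) + 157(109) = 34162.8.
∂Q_d/∂P_r = 157.
E = (157) × (109/34162.8) = 0.50092…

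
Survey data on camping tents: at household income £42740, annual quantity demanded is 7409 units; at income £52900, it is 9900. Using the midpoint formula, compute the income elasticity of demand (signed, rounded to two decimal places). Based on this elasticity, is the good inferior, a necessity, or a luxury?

1.35; luxury

%ΔQ = (9900 − 7409)/[( 7409 + 9900)/2] = 2491/8654.5 = 0.287827…
%ΔIncome = (52900 − 42740)/[( 42740 + 52900)/2] = 10160/47820 = 0.212463…
E_income = (2491/8654.5) / (10160/47820) = 1.3547…
E_income > 1 ⇒ normal good, luxury.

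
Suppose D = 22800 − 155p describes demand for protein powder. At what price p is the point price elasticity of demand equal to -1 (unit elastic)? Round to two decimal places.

Ed = −155p/(22800 − 155p). Set this equal to -1:
155p = 1·(22800 − 155p) ⇒ 155p(1 + 1) = 1·22800
p = 1·22800 / (155·2) = 73.5483…

73.55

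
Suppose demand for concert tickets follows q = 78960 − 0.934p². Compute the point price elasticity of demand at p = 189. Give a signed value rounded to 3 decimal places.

dq/dp = −2·0.934·p = -353.052. At p = 189, q = 45596.586.
Ed = (dq/dp)·(p/q) = (-353.052) × (189/45596.586) = -1.46341…

-1.463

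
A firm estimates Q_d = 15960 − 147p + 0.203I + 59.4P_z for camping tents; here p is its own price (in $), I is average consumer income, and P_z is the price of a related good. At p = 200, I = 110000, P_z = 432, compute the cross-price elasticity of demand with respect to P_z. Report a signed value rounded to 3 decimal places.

At the given values, Q_d = 15960 − 147(200) + 0.203(110000) + 59.4(432) = 34550.8.
∂Q_d/∂P_z = 59.4.
E = (59.4) × (432/34550.8) = 0.74269…

0.743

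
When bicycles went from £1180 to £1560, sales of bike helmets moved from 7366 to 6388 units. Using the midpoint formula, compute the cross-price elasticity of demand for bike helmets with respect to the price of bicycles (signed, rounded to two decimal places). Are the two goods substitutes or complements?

-0.51; complements

%ΔQ_{bike helmets} = (6388 − 7366)/avg = -978/6877 = -0.142213…
%ΔP_{bicycles} = (1560 − 1180)/avg = 380/1370 = 0.277372…
E_cross = (-978/6877) / (380/1370) = -0.5127…
E_cross < 0 ⇒ the goods are complements.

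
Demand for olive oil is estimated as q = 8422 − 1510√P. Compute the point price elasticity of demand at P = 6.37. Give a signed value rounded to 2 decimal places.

-0.41

dq/dP = −1510/(2√P) = -299.142. At P = 6.37, q = 4610.93.
Ed = (dq/dP)·(P/q) = (-299.142) × (6.37/4610.93) = -0.4132…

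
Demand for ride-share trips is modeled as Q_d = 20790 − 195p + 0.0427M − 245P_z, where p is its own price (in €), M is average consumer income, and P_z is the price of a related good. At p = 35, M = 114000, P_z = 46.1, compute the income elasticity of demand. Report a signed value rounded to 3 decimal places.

0.646

At the given values, Q_d = 20790 − 195(35) + 0.0427(114000) − 245(46.1) = 7538.3.
∂Q_d/∂M = 0.0427.
E = (0.0427) × (114000/7538.3) = 0.64574…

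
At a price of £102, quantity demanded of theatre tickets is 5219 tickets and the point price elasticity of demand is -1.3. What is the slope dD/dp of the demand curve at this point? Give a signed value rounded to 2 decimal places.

-66.52

Ed = (dD/dp)·(p/D) ⇒ dD/dp = Ed·D/p = (-1.3)·5219/102 = -66.5166…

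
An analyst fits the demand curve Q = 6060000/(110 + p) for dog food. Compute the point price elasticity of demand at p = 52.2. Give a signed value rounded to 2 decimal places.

-0.32

dQ/dp = −6060000/(110 + p)² = -230.341. At p = 52.2, Q = 37361.3.
Ed = (dQ/dp)·(p/Q) = (-230.341) × (52.2/37361.3) = -0.3218…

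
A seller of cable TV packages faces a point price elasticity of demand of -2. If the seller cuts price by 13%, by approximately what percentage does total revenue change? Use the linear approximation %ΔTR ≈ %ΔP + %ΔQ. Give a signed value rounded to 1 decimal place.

+13.0%

%ΔQ ≈ Ed × %ΔP = (-2) × (-13%) = +26.0000%
%ΔTR ≈ %ΔP + %ΔQ = (-13%) + (+26.0000%) = +13.0000%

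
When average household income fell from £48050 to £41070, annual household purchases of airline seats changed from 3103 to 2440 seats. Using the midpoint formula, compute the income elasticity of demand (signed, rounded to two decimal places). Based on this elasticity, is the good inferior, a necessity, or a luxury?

1.53; luxury

%ΔQ = (2440 − 3103)/[( 3103 + 2440)/2] = -663/2771.5 = -0.239220…
%ΔIncome = (41070 − 48050)/[( 48050 + 41070)/2] = -6980/44560 = -0.156642…
E_income = (-663/2771.5) / (-6980/44560) = 1.5271…
E_income > 1 ⇒ normal good, luxury.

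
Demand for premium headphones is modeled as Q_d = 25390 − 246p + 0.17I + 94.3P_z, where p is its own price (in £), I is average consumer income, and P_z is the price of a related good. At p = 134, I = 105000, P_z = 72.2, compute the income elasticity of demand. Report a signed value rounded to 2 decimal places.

1.04

At the given values, Q_d = 25390 − 246(134) + 0.17(105000) + 94.3(72.2) = 17084.46.
∂Q_d/∂I = 0.17.
E = (0.17) × (105000/17084.46) = 1.0448…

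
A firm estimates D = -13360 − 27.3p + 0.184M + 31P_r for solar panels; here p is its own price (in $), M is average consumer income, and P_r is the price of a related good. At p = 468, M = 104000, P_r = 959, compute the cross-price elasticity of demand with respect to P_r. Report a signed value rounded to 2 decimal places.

At the given values, D = -13360 − 27.3(468) + 0.184(104000) + 31(959) = 22728.6.
∂D/∂P_r = 31.
E = (31) × (959/22728.6) = 1.3079…

1.31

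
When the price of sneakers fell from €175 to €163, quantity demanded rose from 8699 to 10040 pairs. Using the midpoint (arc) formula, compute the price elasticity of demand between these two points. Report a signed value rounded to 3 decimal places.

-2.016

%ΔQ = (10040 − 8699) / [(8699 + 10040)/2] = 1341/9369.5 = 0.143123…
%ΔP = (163 − 175) / [(175 + 163)/2] = -12/169 = -0.071005…
Arc Ed = %ΔQ / %ΔP = (1341/9369.5) / (-12/169) = -2.01566…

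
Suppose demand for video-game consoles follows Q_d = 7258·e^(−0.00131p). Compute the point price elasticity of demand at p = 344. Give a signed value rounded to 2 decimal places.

-0.45

dQ_d/dp = −0.00131·Q_d = -6.05868. At p = 344, Q_d = 4624.94.
Ed = (dQ_d/dp)·(p/Q_d) = (-6.05868) × (344/4624.94) = -0.4506…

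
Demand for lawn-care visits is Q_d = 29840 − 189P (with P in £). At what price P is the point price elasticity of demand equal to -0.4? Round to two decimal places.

45.11

Ed = −189P/(29840 − 189P). Set this equal to -0.4:
189P = 0.4·(29840 − 189P) ⇒ 189P(1 + 0.4) = 0.4·29840
P = 0.4·29840 / (189·1.4) = 45.1095…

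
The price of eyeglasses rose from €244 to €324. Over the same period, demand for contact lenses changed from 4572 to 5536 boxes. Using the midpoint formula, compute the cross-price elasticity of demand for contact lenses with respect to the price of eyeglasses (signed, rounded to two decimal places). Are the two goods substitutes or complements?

%ΔQ_{contact lenses} = (5536 − 4572)/avg = 964/5054 = 0.190740…
%ΔP_{eyeglasses} = (324 − 244)/avg = 80/284 = 0.281690…
E_cross = (964/5054) / (80/284) = 0.6771…
E_cross > 0 ⇒ the goods are substitutes.

0.68; substitutes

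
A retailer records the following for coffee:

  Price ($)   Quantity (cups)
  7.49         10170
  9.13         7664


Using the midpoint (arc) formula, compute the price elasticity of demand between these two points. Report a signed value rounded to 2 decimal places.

%ΔQ = (7664 − 10170) / [(10170 + 7664)/2] = -2506/8917 = -0.281036…
%ΔP = (9.13 − 7.49) / [(7.49 + 9.13)/2] = 1.64/8.31 = 0.197352…
Arc Ed = %ΔQ / %ΔP = (-2506/8917) / (1.64/8.31) = -1.4240…

-1.42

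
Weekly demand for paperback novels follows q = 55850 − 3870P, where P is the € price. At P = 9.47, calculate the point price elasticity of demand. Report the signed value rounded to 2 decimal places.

-1.91

dq/dP = −3870. At P = 9.47, q = 55850 − 3870(9.47) = 19201.1.
Ed = (dq/dP)·(P/q) = −3870 × (9.47/19201.1) = -1.9086…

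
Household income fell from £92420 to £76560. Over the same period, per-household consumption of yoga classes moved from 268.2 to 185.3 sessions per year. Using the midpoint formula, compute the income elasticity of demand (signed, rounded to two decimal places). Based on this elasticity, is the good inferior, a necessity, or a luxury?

1.95; luxury

%ΔQ = (185.3 − 268.2)/[( 268.2 + 185.3)/2] = -82.9/226.75 = -0.365600…
%ΔIncome = (76560 − 92420)/[( 92420 + 76560)/2] = -15860/84490 = -0.187714…
E_income = (-82.9/226.75) / (-15860/84490) = 1.9476…
E_income > 1 ⇒ normal good, luxury.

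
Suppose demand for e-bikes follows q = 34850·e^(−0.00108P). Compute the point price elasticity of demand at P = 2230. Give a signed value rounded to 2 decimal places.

-2.41

dq/dP = −0.00108·q = -3.38588. At P = 2230, q = 3135.08.
Ed = (dq/dP)·(P/q) = (-3.38588) × (2230/3135.08) = -2.4084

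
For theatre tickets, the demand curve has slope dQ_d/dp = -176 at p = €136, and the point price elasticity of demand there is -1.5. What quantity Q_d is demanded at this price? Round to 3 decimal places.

Ed = (dQ_d/dp)·(p/Q_d) ⇒ Q_d = (dQ_d/dp)·p/Ed = (-176)·136/(-1.5) = 15957.33333…

15957.333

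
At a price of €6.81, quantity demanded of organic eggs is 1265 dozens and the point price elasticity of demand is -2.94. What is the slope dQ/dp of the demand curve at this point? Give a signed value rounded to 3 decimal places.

-546.123

Ed = (dQ/dp)·(p/Q) ⇒ dQ/dp = Ed·Q/p = (-2.94)·1265/6.81 = -546.12334…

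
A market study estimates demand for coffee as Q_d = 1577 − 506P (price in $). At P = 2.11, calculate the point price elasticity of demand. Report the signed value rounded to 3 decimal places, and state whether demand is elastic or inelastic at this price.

dQ_d/dP = −506. At P = 2.11, Q_d = 1577 − 506(2.11) = 509.34.
Ed = (dQ_d/dP)·(P/Q_d) = −506 × (2.11/509.34) = -2.09616…
|Ed| = 2.096 > 1, so demand is elastic.

-2.096; elastic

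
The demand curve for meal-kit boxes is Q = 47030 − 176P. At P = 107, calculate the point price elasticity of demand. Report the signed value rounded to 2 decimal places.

-0.67

dQ/dP = −176. At P = 107, Q = 47030 − 176(107) = 28198.
Ed = (dQ/dP)·(P/Q) = −176 × (107/28198) = -0.6678…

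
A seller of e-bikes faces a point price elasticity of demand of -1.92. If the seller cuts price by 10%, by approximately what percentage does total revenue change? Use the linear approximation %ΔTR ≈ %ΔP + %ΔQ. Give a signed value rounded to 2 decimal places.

%ΔQ ≈ Ed × %ΔP = (-1.92) × (-10%) = +19.2000%
%ΔTR ≈ %ΔP + %ΔQ = (-10%) + (+19.2000%) = +9.2000%

+9.20%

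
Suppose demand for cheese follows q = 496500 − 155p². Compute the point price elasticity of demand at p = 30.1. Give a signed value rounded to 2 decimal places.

dq/dp = −2·155·p = -9331. At p = 30.1, q = 356068.45.
Ed = (dq/dp)·(p/q) = (-9331) × (30.1/356068.45) = -0.7887…

-0.79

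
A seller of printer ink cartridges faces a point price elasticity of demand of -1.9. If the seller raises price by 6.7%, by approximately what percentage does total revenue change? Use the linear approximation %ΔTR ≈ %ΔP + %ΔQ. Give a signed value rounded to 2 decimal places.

-6.03%

%ΔQ ≈ Ed × %ΔP = (-1.9) × (+6.7%) = -12.7300%
%ΔTR ≈ %ΔP + %ΔQ = (+6.7%) + (-12.7300%) = -6.0300%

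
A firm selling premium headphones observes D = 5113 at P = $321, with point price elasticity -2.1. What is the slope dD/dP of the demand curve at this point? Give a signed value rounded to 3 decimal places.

-33.450

Ed = (dD/dP)·(P/D) ⇒ dD/dP = Ed·D/P = (-2.1)·5113/321 = -33.44953…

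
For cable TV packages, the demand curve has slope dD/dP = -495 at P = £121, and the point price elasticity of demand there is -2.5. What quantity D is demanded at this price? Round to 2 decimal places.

Ed = (dD/dP)·(P/D) ⇒ D = (dD/dP)·P/Ed = (-495)·121/(-2.5) = 23958

23958.00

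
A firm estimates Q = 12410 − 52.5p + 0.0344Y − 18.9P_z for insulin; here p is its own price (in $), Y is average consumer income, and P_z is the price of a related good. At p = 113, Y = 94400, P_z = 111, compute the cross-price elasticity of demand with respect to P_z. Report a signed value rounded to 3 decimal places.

-0.275

At the given values, Q = 12410 − 52.5(113) + 0.0344(94400) − 18.9(111) = 7626.96.
∂Q/∂P_z = -18.9.
E = (-18.9) × (111/7626.96) = -0.27506…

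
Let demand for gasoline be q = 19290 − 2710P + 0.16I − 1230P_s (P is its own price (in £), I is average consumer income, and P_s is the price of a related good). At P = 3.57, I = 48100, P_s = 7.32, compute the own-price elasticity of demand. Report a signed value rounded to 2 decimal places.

At the given values, q = 19290 − 2710(3.57) + 0.16(48100) − 1230(7.32) = 8307.7.
∂q/∂P = −2710.
E = (-2710) × (3.57/8307.7) = -1.1645…

-1.16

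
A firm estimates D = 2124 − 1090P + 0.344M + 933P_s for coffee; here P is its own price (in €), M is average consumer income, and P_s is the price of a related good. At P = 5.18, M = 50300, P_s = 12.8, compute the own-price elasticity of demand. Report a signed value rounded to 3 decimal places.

At the given values, D = 2124 − 1090(5.18) + 0.344(50300) + 933(12.8) = 25723.4.
∂D/∂P = −1090.
E = (-1090) × (5.18/25723.4) = -0.21949…

-0.219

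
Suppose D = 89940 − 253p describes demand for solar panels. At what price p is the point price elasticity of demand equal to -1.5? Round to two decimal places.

213.30

Ed = −253p/(89940 − 253p). Set this equal to -1.5:
253p = 1.5·(89940 − 253p) ⇒ 253p(1 + 1.5) = 1.5·89940
p = 1.5·89940 / (253·2.5) = 213.2964…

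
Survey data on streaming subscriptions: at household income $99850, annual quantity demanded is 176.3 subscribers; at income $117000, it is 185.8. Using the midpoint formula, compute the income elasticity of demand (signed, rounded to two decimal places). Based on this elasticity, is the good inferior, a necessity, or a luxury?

0.33; necessity

%ΔQ = (185.8 − 176.3)/[( 176.3 + 185.8)/2] = 9.5/181.05 = 0.052471…
%ΔIncome = (117000 − 99850)/[( 99850 + 117000)/2] = 17150/108425 = 0.158173…
E_income = (9.5/181.05) / (17150/108425) = 0.3317…
0 < E_income < 1 ⇒ normal good, necessity.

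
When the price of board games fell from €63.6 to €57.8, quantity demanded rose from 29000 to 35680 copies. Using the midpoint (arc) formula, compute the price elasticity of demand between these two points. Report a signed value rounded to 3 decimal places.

%ΔQ = (35680 − 29000) / [(29000 + 35680)/2] = 6680/32340 = 0.206555…
%ΔP = (57.8 − 63.6) / [(63.6 + 57.8)/2] = -5.8/60.7 = -0.095551…
Arc Ed = %ΔQ / %ΔP = (6680/32340) / (-5.8/60.7) = -2.16170…

-2.162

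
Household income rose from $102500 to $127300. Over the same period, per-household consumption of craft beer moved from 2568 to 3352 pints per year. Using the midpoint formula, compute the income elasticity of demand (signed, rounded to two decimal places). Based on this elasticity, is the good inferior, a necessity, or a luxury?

%ΔQ = (3352 − 2568)/[( 2568 + 3352)/2] = 784/2960 = 0.264864…
%ΔIncome = (127300 − 102500)/[( 102500 + 127300)/2] = 24800/114900 = 0.215839…
E_income = (784/2960) / (24800/114900) = 1.2271…
E_income > 1 ⇒ normal good, luxury.

1.23; luxury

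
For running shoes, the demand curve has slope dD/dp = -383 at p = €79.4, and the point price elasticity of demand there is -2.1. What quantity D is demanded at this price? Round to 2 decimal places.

14481.05

Ed = (dD/dp)·(p/D) ⇒ D = (dD/dp)·p/Ed = (-383)·79.4/(-2.1) = 14481.0476…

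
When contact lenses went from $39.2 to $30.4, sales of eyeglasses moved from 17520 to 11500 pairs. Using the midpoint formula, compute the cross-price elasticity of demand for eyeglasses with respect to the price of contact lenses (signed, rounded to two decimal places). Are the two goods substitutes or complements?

1.64; substitutes

%ΔQ_{eyeglasses} = (11500 − 17520)/avg = -6020/14510 = -0.414886…
%ΔP_{contact lenses} = (30.4 − 39.2)/avg = -8.8/34.8 = -0.252873…
E_cross = (-6020/14510) / (-8.8/34.8) = 1.6406…
E_cross > 0 ⇒ the goods are substitutes.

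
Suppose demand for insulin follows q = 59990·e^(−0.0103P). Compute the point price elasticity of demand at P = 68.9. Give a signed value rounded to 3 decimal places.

dq/dP = −0.0103·q = -303.886. At P = 68.9, q = 29503.5.
Ed = (dq/dP)·(P/q) = (-303.886) × (68.9/29503.5) = -0.70967

-0.710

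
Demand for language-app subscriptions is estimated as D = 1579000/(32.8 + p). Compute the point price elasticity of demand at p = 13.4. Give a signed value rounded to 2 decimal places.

-0.29

dD/dp = −1579000/(32.8 + p)² = -739.772. At p = 13.4, D = 34177.5.
Ed = (dD/dp)·(p/D) = (-739.772) × (13.4/34177.5) = -0.2900…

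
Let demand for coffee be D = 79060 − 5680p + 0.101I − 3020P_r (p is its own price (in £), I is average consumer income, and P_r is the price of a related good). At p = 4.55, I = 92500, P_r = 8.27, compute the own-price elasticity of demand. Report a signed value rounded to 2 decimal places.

-0.69

At the given values, D = 79060 − 5680(4.55) + 0.101(92500) − 3020(8.27) = 37583.1.
∂D/∂p = −5680.
E = (-5680) × (4.55/37583.1) = -0.6876…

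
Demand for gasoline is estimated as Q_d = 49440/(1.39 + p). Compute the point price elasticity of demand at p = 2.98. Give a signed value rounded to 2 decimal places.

-0.68

dQ_d/dp = −49440/(1.39 + p)² = -2588.9. At p = 2.98, Q_d = 11313.5.
Ed = (dQ_d/dp)·(p/Q_d) = (-2588.9) × (2.98/11313.5) = -0.6819…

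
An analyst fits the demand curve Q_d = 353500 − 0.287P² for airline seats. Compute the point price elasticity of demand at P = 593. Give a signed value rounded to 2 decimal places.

-0.80

dQ_d/dP = −2·0.287·P = -340.382. At P = 593, Q_d = 252576.737.
Ed = (dQ_d/dP)·(P/Q_d) = (-340.382) × (593/252576.737) = -0.7991…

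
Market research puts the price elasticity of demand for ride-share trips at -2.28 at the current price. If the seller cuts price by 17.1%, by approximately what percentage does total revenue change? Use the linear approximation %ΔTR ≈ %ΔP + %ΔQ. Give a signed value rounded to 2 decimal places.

+21.89%

%ΔQ ≈ Ed × %ΔP = (-2.28) × (-17.1%) = +38.9880%
%ΔTR ≈ %ΔP + %ΔQ = (-17.1%) + (+38.9880%) = +21.8880%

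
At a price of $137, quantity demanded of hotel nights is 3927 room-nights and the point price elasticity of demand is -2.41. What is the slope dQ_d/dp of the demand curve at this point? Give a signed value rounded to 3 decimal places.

Ed = (dQ_d/dp)·(p/Q_d) ⇒ dQ_d/dp = Ed·Q_d/p = (-2.41)·3927/137 = -69.08080…

-69.081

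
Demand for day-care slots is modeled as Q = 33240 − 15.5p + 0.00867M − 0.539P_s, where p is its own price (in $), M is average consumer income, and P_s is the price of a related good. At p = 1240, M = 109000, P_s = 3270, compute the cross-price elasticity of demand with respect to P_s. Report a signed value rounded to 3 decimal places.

At the given values, Q = 33240 − 15.5(1240) + 0.00867(109000) − 0.539(3270) = 13202.5.
∂Q/∂P_s = -0.539.
E = (-0.539) × (3270/13202.5) = -0.13349…

-0.133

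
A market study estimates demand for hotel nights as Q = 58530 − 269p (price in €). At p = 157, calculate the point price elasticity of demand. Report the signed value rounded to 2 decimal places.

-2.59

dQ/dp = −269. At p = 157, Q = 58530 − 269(157) = 16297.
Ed = (dQ/dp)·(p/Q) = −269 × (157/16297) = -2.5914…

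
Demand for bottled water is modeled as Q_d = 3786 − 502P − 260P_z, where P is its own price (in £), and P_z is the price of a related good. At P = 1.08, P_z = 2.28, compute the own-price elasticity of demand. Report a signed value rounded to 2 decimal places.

-0.20

At the given values, Q_d = 3786 − 502(1.08) − 260(2.28) = 2651.04.
∂Q_d/∂P = −502.
E = (-502) × (1.08/2651.04) = -0.2045…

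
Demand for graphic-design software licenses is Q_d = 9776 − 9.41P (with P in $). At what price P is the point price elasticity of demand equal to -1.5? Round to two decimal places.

623.34

Ed = −9.41P/(9776 − 9.41P). Set this equal to -1.5:
9.41P = 1.5·(9776 − 9.41P) ⇒ 9.41P(1 + 1.5) = 1.5·9776
P = 1.5·9776 / (9.41·2.5) = 623.3368…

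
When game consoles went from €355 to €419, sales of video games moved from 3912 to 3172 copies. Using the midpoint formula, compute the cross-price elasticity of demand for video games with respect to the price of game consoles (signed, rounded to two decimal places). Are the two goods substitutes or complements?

%ΔQ_{video games} = (3172 − 3912)/avg = -740/3542 = -0.208921…
%ΔP_{game consoles} = (419 − 355)/avg = 64/387 = 0.165374…
E_cross = (-740/3542) / (64/387) = -1.2633…
E_cross < 0 ⇒ the goods are complements.

-1.26; complements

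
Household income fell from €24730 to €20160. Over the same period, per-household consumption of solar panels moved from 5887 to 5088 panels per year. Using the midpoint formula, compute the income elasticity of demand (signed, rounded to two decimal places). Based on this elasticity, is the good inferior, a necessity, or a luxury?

%ΔQ = (5088 − 5887)/[( 5887 + 5088)/2] = -799/5487.5 = -0.145603…
%ΔIncome = (20160 − 24730)/[( 24730 + 20160)/2] = -4570/22445 = -0.203608…
E_income = (-799/5487.5) / (-4570/22445) = 0.7151…
0 < E_income < 1 ⇒ normal good, necessity.

0.72; necessity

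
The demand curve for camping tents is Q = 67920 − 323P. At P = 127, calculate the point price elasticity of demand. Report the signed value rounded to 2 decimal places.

-1.53

dQ/dP = −323. At P = 127, Q = 67920 − 323(127) = 26899.
Ed = (dQ/dP)·(P/Q) = −323 × (127/26899) = -1.5250…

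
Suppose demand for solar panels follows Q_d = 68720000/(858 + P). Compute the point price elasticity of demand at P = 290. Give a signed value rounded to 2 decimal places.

dQ_d/dP = −68720000/(858 + P)² = -52.1434. At P = 290, Q_d = 59860.6.
Ed = (dQ_d/dP)·(P/Q_d) = (-52.1434) × (290/59860.6) = -0.2526…

-0.25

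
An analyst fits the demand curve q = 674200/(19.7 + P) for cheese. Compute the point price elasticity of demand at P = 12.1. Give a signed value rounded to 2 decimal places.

dq/dP = −674200/(19.7 + P)² = -666.706. At P = 12.1, q = 21201.3.
Ed = (dq/dP)·(P/q) = (-666.706) × (12.1/21201.3) = -0.3805…

-0.38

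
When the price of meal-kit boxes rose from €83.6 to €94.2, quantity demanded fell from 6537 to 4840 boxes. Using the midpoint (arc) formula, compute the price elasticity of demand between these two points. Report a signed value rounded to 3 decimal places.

%ΔQ = (4840 − 6537) / [(6537 + 4840)/2] = -1697/5688.5 = -0.298321…
%ΔP = (94.2 − 83.6) / [(83.6 + 94.2)/2] = 10.6/88.9 = 0.119235…
Arc Ed = %ΔQ / %ΔP = (-1697/5688.5) / (10.6/88.9) = -2.50195…

-2.502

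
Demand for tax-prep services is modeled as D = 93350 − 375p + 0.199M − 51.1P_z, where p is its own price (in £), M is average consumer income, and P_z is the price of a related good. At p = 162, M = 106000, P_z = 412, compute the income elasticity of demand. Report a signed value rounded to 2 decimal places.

At the given values, D = 93350 − 375(162) + 0.199(106000) − 51.1(412) = 32640.8.
∂D/∂M = 0.199.
E = (0.199) × (106000/32640.8) = 0.6462…

0.65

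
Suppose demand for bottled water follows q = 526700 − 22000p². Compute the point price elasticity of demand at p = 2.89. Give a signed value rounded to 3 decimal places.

dq/dp = −2·22000·p = -127160. At p = 2.89, q = 342953.8.
Ed = (dq/dp)·(p/q) = (-127160) × (2.89/342953.8) = -1.07155…

-1.072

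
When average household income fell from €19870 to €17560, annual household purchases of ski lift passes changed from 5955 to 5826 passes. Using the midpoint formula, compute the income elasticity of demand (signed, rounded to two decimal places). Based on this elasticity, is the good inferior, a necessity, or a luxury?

0.18; necessity

%ΔQ = (5826 − 5955)/[( 5955 + 5826)/2] = -129/5890.5 = -0.021899…
%ΔIncome = (17560 − 19870)/[( 19870 + 17560)/2] = -2310/18715 = -0.123430…
E_income = (-129/5890.5) / (-2310/18715) = 0.1774…
0 < E_income < 1 ⇒ normal good, necessity.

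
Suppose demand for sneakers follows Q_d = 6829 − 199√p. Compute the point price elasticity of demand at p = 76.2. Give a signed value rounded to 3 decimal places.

dQ_d/dp = −199/(2√p) = -11.3984. At p = 76.2, Q_d = 5091.88.
Ed = (dQ_d/dp)·(p/Q_d) = (-11.3984) × (76.2/5091.88) = -0.17057…

-0.171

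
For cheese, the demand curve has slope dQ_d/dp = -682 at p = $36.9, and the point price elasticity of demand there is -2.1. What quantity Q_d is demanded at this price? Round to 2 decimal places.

Ed = (dQ_d/dp)·(p/Q_d) ⇒ Q_d = (dQ_d/dp)·p/Ed = (-682)·36.9/(-2.1) = 11983.7142…

11983.71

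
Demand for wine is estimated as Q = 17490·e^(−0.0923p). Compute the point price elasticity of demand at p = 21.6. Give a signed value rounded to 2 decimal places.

dQ/dp = −0.0923·Q = -219.861. At p = 21.6, Q = 2382.02.
Ed = (dQ/dp)·(p/Q) = (-219.861) × (21.6/2382.02) = -1.9936…

-1.99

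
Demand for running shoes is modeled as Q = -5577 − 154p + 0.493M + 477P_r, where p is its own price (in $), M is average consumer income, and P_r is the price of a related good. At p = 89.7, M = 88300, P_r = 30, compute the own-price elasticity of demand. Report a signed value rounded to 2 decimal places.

At the given values, Q = -5577 − 154(89.7) + 0.493(88300) + 477(30) = 38451.1.
∂Q/∂p = −154.
E = (-154) × (89.7/38451.1) = -0.3592…

-0.36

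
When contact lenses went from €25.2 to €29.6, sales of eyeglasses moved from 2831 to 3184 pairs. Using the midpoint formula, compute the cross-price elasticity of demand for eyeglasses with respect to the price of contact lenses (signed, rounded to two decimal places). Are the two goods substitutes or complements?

0.73; substitutes

%ΔQ_{eyeglasses} = (3184 − 2831)/avg = 353/3007.5 = 0.117373…
%ΔP_{contact lenses} = (29.6 − 25.2)/avg = 4.4/27.4 = 0.160583…
E_cross = (353/3007.5) / (4.4/27.4) = 0.7309…
E_cross > 0 ⇒ the goods are substitutes.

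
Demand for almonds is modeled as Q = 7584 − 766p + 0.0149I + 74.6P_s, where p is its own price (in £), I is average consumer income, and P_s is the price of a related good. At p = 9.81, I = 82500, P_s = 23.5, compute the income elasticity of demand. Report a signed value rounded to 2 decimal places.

0.40

At the given values, Q = 7584 − 766(9.81) + 0.0149(82500) + 74.6(23.5) = 3051.89.
∂Q/∂I = 0.0149.
E = (0.0149) × (82500/3051.89) = 0.4027…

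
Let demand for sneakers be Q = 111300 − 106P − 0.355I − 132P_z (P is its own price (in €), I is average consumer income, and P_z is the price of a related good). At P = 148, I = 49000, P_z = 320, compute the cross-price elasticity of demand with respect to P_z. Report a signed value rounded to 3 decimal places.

At the given values, Q = 111300 − 106(148) − 0.355(49000) − 132(320) = 35977.
∂Q/∂P_z = -132.
E = (-132) × (320/35977) = -1.17408…

-1.174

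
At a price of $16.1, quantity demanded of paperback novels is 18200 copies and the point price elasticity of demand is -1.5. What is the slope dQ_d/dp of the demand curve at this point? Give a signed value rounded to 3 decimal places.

-1695.652

Ed = (dQ_d/dp)·(p/Q_d) ⇒ dQ_d/dp = Ed·Q_d/p = (-1.5)·18200/16.1 = -1695.65217…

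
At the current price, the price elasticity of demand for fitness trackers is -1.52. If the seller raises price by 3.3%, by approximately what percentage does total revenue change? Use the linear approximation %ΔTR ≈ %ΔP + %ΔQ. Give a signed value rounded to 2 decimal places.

%ΔQ ≈ Ed × %ΔP = (-1.52) × (+3.3%) = -5.0160%
%ΔTR ≈ %ΔP + %ΔQ = (+3.3%) + (-5.0160%) = -1.7160%

-1.72%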